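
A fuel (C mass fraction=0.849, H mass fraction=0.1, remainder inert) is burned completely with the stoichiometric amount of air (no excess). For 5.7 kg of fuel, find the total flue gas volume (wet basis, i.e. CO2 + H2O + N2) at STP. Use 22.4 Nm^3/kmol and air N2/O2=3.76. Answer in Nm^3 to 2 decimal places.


Per kg fuel: CO2 = (C/12 kmol)*22.4 = (0.849/12)*22.4 = 1.58480 Nm^3
Per kg fuel: H2O = (H/2 kmol)*22.4 = (0.1/2)*22.4 = 1.12000 Nm^3
O2 needed per kg fuel = C/12 + H/4 = 0.849/12 + 0.1/4 = 0.09575000 kmol
Per kg fuel: N2 = O2*3.76*22.4 = 0.09575000*3.76*22.4 = 8.06445 Nm^3
Total per kg = 1.58480 + 1.12000 + 8.06445 = 10.76925 Nm^3
Total = 10.76925 * 5.7 = 61.38 Nm^3


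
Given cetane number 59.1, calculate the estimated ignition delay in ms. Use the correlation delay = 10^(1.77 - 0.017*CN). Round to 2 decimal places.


delay = 10^(1.77 - 0.017*CN)
Exponent = 1.77 - 0.017*59.1 = 0.7653
delay = 10^0.7653 = 5.83 ms


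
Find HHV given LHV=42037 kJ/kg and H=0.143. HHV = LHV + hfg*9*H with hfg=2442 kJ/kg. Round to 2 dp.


HHV = LHV + hfg * 9 * H
Water addition = 2442 * 9 * 0.143 = 3142.854 kJ/kg
HHV = 42037 + 3142.854 = 45179.85 kJ/kg


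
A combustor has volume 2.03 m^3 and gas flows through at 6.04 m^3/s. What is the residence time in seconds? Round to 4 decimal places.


tau = V / Q_flow
tau = 2.03 / 6.04 = 0.3361 s


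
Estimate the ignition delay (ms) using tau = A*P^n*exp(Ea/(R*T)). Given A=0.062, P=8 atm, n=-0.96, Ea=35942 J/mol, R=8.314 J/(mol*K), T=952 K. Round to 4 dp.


tau = A * P^n * exp(Ea/(R*T))
P^n = 8^(-0.96) = 0.13584186
Ea/(R*T) = 35942/(8.314*952) = 4.541039
exp(Ea/(R*T)) = 93.788234
tau = 0.062 * 0.13584186 * 93.788234 = 0.7899 ms


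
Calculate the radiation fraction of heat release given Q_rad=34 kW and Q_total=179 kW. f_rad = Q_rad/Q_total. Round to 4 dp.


f_rad = Q_rad / Q_total
f_rad = 34 / 179 = 0.1899


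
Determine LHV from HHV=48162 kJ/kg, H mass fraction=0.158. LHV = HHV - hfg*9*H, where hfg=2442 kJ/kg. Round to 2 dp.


LHV = HHV - hfg * 9 * H
Water correction = 2442 * 9 * 0.158 = 3472.524 kJ/kg
LHV = 48162 - 3472.524 = 44689.48 kJ/kg


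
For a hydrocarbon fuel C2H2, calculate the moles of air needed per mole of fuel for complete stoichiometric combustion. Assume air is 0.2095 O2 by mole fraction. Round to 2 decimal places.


Balanced combustion: C2H2 + 2.5 O2 -> 2 CO2 + 1 H2O
O2 needed = C + H/4 = 2 + 2/4 = 2.50 moles
Air moles = O2 / 0.2095 = 2.50 / 0.2095 = 11.93 moles air


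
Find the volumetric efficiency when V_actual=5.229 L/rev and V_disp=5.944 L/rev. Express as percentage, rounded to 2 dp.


eta_v = (V_actual / V_disp) * 100
Ratio = 5.229 / 5.944 = 0.8797
eta_v = 0.8797 * 100 = 87.97%


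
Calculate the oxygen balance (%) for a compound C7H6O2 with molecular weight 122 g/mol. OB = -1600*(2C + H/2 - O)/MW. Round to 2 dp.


OB = -1600 * (2C + H/2 - O) / MW
Inner = 2*7 + 6/2 - 2 = 15.00
OB = -1600 * 15.00 / 122 = -196.72%


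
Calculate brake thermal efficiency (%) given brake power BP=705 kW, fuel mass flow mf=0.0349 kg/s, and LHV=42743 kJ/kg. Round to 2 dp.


eta_BTE = (BP / (mf * LHV)) * 100
Denominator = 0.0349 * 42743 = 1491.7307 kW
eta_BTE = (705 / 1491.7307) * 100 = 47.26%


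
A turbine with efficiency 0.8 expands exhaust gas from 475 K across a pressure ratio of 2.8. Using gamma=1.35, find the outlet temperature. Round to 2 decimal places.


T_out = T_in * (1 - eta * (1 - PR^(-(gamma-1)/gamma)))
Exponent = -(1.35-1)/1.35 = -0.25925926
PR^exp = 2.8^(-0.25925926) = 0.76572026
Factor = 1 - 0.8*(1 - 0.76572026) = 0.81257621
T_out = 475 * 0.81257621 = 385.97 K


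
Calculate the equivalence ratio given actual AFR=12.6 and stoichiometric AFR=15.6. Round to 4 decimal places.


phi = AFR_stoich / AFR_actual
phi = 15.6 / 12.6 = 1.2381


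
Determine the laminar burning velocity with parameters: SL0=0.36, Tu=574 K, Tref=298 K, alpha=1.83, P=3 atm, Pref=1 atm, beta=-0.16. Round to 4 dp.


SL = SL0 * (Tu/Tref)^alpha * (P/Pref)^beta
T ratio = 574/298 = 1.92617450
(T ratio)^alpha = 1.92617450^1.83 = 3.318891
(P/Pref)^beta = 3^(-0.16) = 0.838804
SL = 0.36 * 3.318891 * 0.838804 = 1.0022 m/s


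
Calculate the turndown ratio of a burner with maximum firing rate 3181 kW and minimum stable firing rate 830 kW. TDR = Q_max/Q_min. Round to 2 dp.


TDR = Q_max / Q_min
TDR = 3181 / 830 = 3.83


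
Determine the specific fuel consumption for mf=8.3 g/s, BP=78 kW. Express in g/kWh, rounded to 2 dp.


SFC = (mf / BP) * 3600
Rate = 8.3 / 78 = 0.106410 g/(s*kW)
SFC = 0.106410 * 3600 = 383.08 g/kWh


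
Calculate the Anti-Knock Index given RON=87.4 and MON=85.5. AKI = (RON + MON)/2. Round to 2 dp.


AKI = (RON + MON) / 2
AKI = (87.4 + 85.5) / 2
AKI = 172.9 / 2 = 86.45


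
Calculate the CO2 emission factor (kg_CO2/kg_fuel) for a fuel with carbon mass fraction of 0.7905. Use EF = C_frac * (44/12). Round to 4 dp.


EF = C_frac * (M_CO2 / M_C)
EF = 0.7905 * (44/12)
EF = 0.7905 * 3.666667 = 2.8985 kg_CO2/kg_fuel


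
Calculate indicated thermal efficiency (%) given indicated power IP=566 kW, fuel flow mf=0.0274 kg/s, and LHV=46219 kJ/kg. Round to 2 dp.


eta_ith = (IP / (mf * LHV)) * 100
Denominator = 0.0274 * 46219 = 1266.4006 kW
eta_ith = (566 / 1266.4006) * 100 = 44.69%


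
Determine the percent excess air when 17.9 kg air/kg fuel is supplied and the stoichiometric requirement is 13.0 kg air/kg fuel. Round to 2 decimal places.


Excess air = actual - stoichiometric = 17.9 - 13.0 = 4.90 kg/kg fuel
Excess air % = (excess / stoich) * 100 = (4.90 / 13.0) * 100 = 37.69%


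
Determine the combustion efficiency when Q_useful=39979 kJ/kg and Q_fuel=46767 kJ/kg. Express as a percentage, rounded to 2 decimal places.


Efficiency = (Q_useful / Q_fuel) * 100
Efficiency = (39979 / 46767) * 100
Efficiency = 0.8549 * 100 = 85.49%


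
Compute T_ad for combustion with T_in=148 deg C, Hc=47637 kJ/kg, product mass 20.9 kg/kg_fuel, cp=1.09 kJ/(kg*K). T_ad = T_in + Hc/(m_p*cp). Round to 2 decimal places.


T_ad = T_in + Hc / (m_p * cp)
Denominator = 20.9 * 1.09 = 22.7810
Temperature rise = 47637 / 22.7810 = 2091.08 K
T_ad = 148 + 2091.08 = 2239.08 deg C


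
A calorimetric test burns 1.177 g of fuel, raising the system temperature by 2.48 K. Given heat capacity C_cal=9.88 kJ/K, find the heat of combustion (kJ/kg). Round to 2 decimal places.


Hc = C_cal * delta_T / m_fuel
Q_released = 9.88 * 2.48 = 24.5024 kJ
m_fuel = 1.177 g = 1.177/1000 kg = 0.001177 kg
Hc = 24.5024 / 0.001177 = 20817.67 kJ/kg


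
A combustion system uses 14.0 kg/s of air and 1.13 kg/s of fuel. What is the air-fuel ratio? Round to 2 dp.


AFR = m_air / m_fuel
AFR = 14.0 / 1.13 = 12.39


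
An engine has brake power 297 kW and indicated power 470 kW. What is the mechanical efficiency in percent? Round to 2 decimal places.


eta_mech = (BP / IP) * 100
Ratio = 297 / 470 = 0.6319
eta_mech = 0.6319 * 100 = 63.19%


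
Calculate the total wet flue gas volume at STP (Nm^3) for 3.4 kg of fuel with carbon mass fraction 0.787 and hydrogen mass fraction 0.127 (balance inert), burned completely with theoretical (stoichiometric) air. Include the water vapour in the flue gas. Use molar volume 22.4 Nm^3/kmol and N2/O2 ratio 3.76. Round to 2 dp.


Per kg fuel: CO2 = (C/12 kmol)*22.4 = (0.787/12)*22.4 = 1.46907 Nm^3
Per kg fuel: H2O = (H/2 kmol)*22.4 = (0.127/2)*22.4 = 1.42240 Nm^3
O2 needed per kg fuel = C/12 + H/4 = 0.787/12 + 0.127/4 = 0.09733333 kmol
Per kg fuel: N2 = O2*3.76*22.4 = 0.09733333*3.76*22.4 = 8.19780 Nm^3
Total per kg = 1.46907 + 1.42240 + 8.19780 = 11.08927 Nm^3
Total = 11.08927 * 3.4 = 37.70 Nm^3


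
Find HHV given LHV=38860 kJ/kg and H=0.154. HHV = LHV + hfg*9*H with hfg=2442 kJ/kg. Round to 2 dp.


HHV = LHV + hfg * 9 * H
Water addition = 2442 * 9 * 0.154 = 3384.612 kJ/kg
HHV = 38860 + 3384.612 = 42244.61 kJ/kg


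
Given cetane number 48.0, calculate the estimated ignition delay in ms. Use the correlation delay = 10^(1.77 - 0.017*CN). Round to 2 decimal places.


delay = 10^(1.77 - 0.017*CN)
Exponent = 1.77 - 0.017*48.0 = 0.9540
delay = 10^0.9540 = 8.99 ms


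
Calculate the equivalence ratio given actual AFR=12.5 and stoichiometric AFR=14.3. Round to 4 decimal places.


phi = AFR_stoich / AFR_actual
phi = 14.3 / 12.5 = 1.1440


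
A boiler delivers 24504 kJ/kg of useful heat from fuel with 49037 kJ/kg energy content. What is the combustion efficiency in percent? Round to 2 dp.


Efficiency = (Q_useful / Q_fuel) * 100
Efficiency = (24504 / 49037) * 100
Efficiency = 0.4997 * 100 = 49.97%


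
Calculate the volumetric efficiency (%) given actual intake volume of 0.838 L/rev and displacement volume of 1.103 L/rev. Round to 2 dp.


eta_v = (V_actual / V_disp) * 100
Ratio = 0.838 / 1.103 = 0.7597
eta_v = 0.7597 * 100 = 75.97%


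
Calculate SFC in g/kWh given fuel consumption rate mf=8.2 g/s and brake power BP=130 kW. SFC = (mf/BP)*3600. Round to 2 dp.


SFC = (mf / BP) * 3600
Rate = 8.2 / 130 = 0.063077 g/(s*kW)
SFC = 0.063077 * 3600 = 227.08 g/kWh


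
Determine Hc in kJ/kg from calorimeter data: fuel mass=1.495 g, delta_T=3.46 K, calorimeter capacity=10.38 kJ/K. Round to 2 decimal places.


Hc = C_cal * delta_T / m_fuel
Q_released = 10.38 * 3.46 = 35.9148 kJ
m_fuel = 1.495 g = 1.495/1000 kg = 0.001495 kg
Hc = 35.9148 / 0.001495 = 24023.28 kJ/kg


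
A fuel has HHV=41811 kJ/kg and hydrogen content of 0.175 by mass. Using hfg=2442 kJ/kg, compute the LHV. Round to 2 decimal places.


LHV = HHV - hfg * 9 * H
Water correction = 2442 * 9 * 0.175 = 3846.150 kJ/kg
LHV = 41811 - 3846.150 = 37964.85 kJ/kg


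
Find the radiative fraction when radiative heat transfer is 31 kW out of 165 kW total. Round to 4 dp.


f_rad = Q_rad / Q_total
f_rad = 31 / 165 = 0.1879


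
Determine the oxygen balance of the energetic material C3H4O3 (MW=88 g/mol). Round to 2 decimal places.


OB = -1600 * (2C + H/2 - O) / MW
Inner = 2*3 + 4/2 - 3 = 5.00
OB = -1600 * 5.00 / 88 = -90.91%


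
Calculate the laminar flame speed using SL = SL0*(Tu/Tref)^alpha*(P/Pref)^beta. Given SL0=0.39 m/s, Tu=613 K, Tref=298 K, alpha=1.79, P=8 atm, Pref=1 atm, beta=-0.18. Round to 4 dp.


SL = SL0 * (Tu/Tref)^alpha * (P/Pref)^beta
T ratio = 613/298 = 2.05704698
(T ratio)^alpha = 2.05704698^1.79 = 3.636697
(P/Pref)^beta = 8^(-0.18) = 0.687771
SL = 0.39 * 3.636697 * 0.687771 = 0.9755 m/s


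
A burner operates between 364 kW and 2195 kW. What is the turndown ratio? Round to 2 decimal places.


TDR = Q_max / Q_min
TDR = 2195 / 364 = 6.03


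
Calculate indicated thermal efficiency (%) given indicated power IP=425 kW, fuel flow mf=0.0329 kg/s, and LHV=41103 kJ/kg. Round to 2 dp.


eta_ith = (IP / (mf * LHV)) * 100
Denominator = 0.0329 * 41103 = 1352.2887 kW
eta_ith = (425 / 1352.2887) * 100 = 31.43%


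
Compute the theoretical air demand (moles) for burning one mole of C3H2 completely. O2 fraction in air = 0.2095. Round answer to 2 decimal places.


Balanced combustion: C3H2 + 3.5 O2 -> 3 CO2 + 1 H2O
O2 needed = C + H/4 = 3 + 2/4 = 3.50 moles
Air moles = O2 / 0.2095 = 3.50 / 0.2095 = 16.71 moles air


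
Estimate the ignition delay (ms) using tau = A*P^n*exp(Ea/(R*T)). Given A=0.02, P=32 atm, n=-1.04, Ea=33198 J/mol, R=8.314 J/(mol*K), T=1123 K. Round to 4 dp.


tau = A * P^n * exp(Ea/(R*T))
P^n = 32^(-1.04) = 0.02720471
Ea/(R*T) = 33198/(8.314*1123) = 3.555676
exp(Ea/(R*T)) = 35.011469
tau = 0.02 * 0.02720471 * 35.011469 = 0.0190 ms


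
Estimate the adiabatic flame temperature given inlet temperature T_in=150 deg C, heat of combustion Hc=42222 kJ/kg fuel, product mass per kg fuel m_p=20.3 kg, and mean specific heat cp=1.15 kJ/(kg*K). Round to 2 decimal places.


T_ad = T_in + Hc / (m_p * cp)
Denominator = 20.3 * 1.15 = 23.3450
Temperature rise = 42222 / 23.3450 = 1808.61 K
T_ad = 150 + 1808.61 = 1958.61 deg C


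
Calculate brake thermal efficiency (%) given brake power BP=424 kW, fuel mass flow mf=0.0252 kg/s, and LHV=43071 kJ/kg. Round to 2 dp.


eta_BTE = (BP / (mf * LHV)) * 100
Denominator = 0.0252 * 43071 = 1085.3892 kW
eta_BTE = (424 / 1085.3892) * 100 = 39.06%


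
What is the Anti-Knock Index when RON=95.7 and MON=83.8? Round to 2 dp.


AKI = (RON + MON) / 2
AKI = (95.7 + 83.8) / 2
AKI = 179.5 / 2 = 89.75


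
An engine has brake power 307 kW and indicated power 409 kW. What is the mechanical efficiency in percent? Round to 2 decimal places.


eta_mech = (BP / IP) * 100
Ratio = 307 / 409 = 0.7506
eta_mech = 0.7506 * 100 = 75.06%


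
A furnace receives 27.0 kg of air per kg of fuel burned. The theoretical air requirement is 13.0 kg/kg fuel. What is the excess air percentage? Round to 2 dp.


Excess air = actual - stoichiometric = 27.0 - 13.0 = 14.00 kg/kg fuel
Excess air % = (excess / stoich) * 100 = (14.00 / 13.0) * 100 = 107.69%


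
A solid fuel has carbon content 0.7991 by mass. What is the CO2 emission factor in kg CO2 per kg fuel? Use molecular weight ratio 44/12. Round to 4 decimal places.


EF = C_frac * (M_CO2 / M_C)
EF = 0.7991 * (44/12)
EF = 0.7991 * 3.666667 = 2.9300 kg_CO2/kg_fuel


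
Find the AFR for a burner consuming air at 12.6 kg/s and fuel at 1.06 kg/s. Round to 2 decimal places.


AFR = m_air / m_fuel
AFR = 12.6 / 1.06 = 11.89


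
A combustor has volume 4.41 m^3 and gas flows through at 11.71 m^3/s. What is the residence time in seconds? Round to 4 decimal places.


tau = V / Q_flow
tau = 4.41 / 11.71 = 0.3766 s


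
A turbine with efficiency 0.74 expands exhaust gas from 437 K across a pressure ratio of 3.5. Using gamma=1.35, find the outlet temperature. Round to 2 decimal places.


T_out = T_in * (1 - eta * (1 - PR^(-(gamma-1)/gamma)))
Exponent = -(1.35-1)/1.35 = -0.25925926
PR^exp = 3.5^(-0.25925926) = 0.72267881
Factor = 1 - 0.74*(1 - 0.72267881) = 0.79478232
T_out = 437 * 0.79478232 = 347.32 K


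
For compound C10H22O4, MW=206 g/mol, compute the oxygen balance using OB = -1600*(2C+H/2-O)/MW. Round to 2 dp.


OB = -1600 * (2C + H/2 - O) / MW
Inner = 2*10 + 22/2 - 4 = 27.00
OB = -1600 * 27.00 / 206 = -209.71%


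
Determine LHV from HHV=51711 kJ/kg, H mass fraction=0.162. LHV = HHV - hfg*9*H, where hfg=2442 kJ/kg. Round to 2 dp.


LHV = HHV - hfg * 9 * H
Water correction = 2442 * 9 * 0.162 = 3560.436 kJ/kg
LHV = 51711 - 3560.436 = 48150.56 kJ/kg


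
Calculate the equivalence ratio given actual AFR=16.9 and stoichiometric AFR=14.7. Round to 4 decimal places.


phi = AFR_stoich / AFR_actual
phi = 14.7 / 16.9 = 0.8698


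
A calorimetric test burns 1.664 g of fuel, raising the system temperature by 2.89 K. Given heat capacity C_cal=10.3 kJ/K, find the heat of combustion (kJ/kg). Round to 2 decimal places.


Hc = C_cal * delta_T / m_fuel
Q_released = 10.3 * 2.89 = 29.7670 kJ
m_fuel = 1.664 g = 1.664/1000 kg = 0.001664 kg
Hc = 29.7670 / 0.001664 = 17888.82 kJ/kg


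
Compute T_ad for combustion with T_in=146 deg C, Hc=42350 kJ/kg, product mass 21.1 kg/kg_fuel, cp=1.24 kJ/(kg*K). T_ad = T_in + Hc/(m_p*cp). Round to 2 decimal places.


T_ad = T_in + Hc / (m_p * cp)
Denominator = 21.1 * 1.24 = 26.1640
Temperature rise = 42350 / 26.1640 = 1618.64 K
T_ad = 146 + 1618.64 = 1764.64 deg C


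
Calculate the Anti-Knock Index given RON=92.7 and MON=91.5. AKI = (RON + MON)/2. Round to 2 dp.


AKI = (RON + MON) / 2
AKI = (92.7 + 91.5) / 2
AKI = 184.2 / 2 = 92.10


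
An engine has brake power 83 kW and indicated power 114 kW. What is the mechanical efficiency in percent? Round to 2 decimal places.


eta_mech = (BP / IP) * 100
Ratio = 83 / 114 = 0.7281
eta_mech = 0.7281 * 100 = 72.81%


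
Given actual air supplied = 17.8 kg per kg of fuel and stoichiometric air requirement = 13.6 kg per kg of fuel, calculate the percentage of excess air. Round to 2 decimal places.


Excess air = actual - stoichiometric = 17.8 - 13.6 = 4.20 kg/kg fuel
Excess air % = (excess / stoich) * 100 = (4.20 / 13.6) * 100 = 30.88%


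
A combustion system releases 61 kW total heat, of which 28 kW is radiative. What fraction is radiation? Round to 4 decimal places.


f_rad = Q_rad / Q_total
f_rad = 28 / 61 = 0.4590


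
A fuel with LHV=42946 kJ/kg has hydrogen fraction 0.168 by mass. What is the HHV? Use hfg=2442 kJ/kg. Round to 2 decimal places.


HHV = LHV + hfg * 9 * H
Water addition = 2442 * 9 * 0.168 = 3692.304 kJ/kg
HHV = 42946 + 3692.304 = 46638.30 kJ/kg


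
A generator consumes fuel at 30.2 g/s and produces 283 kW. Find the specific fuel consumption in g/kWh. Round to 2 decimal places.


SFC = (mf / BP) * 3600
Rate = 30.2 / 283 = 0.106714 g/(s*kW)
SFC = 0.106714 * 3600 = 384.17 g/kWh


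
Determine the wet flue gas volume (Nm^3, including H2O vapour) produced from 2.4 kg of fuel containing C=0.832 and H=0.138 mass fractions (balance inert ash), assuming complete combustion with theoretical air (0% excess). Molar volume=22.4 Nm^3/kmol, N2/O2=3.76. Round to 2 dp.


Per kg fuel: CO2 = (C/12 kmol)*22.4 = (0.832/12)*22.4 = 1.55307 Nm^3
Per kg fuel: H2O = (H/2 kmol)*22.4 = (0.138/2)*22.4 = 1.54560 Nm^3
O2 needed per kg fuel = C/12 + H/4 = 0.832/12 + 0.138/4 = 0.10383333 kmol
Per kg fuel: N2 = O2*3.76*22.4 = 0.10383333*3.76*22.4 = 8.74526 Nm^3
Total per kg = 1.55307 + 1.54560 + 8.74526 = 11.84393 Nm^3
Total = 11.84393 * 2.4 = 28.43 Nm^3


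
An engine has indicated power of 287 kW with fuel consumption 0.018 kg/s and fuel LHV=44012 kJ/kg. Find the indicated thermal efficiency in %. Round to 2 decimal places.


eta_ith = (IP / (mf * LHV)) * 100
Denominator = 0.018 * 44012 = 792.2160 kW
eta_ith = (287 / 792.2160) * 100 = 36.23%


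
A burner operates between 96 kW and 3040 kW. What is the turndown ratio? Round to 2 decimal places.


TDR = Q_max / Q_min
TDR = 3040 / 96 = 31.67


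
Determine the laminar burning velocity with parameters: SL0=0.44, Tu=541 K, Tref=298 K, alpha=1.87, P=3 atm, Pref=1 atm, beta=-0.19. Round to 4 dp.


SL = SL0 * (Tu/Tref)^alpha * (P/Pref)^beta
T ratio = 541/298 = 1.81543624
(T ratio)^alpha = 1.81543624^1.87 = 3.049962
(P/Pref)^beta = 3^(-0.19) = 0.811609
SL = 0.44 * 3.049962 * 0.811609 = 1.0892 m/s


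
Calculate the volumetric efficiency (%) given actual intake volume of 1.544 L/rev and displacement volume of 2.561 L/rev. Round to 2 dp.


eta_v = (V_actual / V_disp) * 100
Ratio = 1.544 / 2.561 = 0.6029
eta_v = 0.6029 * 100 = 60.29%


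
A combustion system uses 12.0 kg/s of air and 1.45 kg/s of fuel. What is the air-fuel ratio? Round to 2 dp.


AFR = m_air / m_fuel
AFR = 12.0 / 1.45 = 8.28


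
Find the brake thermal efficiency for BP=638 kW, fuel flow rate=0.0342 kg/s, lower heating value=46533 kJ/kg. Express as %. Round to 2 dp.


eta_BTE = (BP / (mf * LHV)) * 100
Denominator = 0.0342 * 46533 = 1591.4286 kW
eta_BTE = (638 / 1591.4286) * 100 = 40.09%


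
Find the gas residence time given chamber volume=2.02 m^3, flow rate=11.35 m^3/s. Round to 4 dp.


tau = V / Q_flow
tau = 2.02 / 11.35 = 0.1780 s


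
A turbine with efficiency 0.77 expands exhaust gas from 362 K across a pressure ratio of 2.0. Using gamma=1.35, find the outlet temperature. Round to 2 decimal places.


T_out = T_in * (1 - eta * (1 - PR^(-(gamma-1)/gamma)))
Exponent = -(1.35-1)/1.35 = -0.25925926
PR^exp = 2.0^(-0.25925926) = 0.83551680
Factor = 1 - 0.77*(1 - 0.83551680) = 0.87334794
T_out = 362 * 0.87334794 = 316.15 K


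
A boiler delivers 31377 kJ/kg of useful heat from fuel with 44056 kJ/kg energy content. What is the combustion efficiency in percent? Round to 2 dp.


Efficiency = (Q_useful / Q_fuel) * 100
Efficiency = (31377 / 44056) * 100
Efficiency = 0.7122 * 100 = 71.22%


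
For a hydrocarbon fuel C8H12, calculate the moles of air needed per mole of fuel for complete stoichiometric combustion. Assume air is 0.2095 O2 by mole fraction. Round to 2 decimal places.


Balanced combustion: C8H12 + 11 O2 -> 8 CO2 + 6 H2O
O2 needed = C + H/4 = 8 + 12/4 = 11.00 moles
Air moles = O2 / 0.2095 = 11.00 / 0.2095 = 52.51 moles air


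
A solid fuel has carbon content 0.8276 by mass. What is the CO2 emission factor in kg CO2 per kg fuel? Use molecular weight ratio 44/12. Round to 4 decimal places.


EF = C_frac * (M_CO2 / M_C)
EF = 0.8276 * (44/12)
EF = 0.8276 * 3.666667 = 3.0345 kg_CO2/kg_fuel


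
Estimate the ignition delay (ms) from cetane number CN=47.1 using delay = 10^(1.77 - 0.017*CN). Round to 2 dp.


delay = 10^(1.77 - 0.017*CN)
Exponent = 1.77 - 0.017*47.1 = 0.9693
delay = 10^0.9693 = 9.32 ms


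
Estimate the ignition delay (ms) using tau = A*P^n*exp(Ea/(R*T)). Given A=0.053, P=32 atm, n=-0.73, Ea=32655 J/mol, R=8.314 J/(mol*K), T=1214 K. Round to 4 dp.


tau = A * P^n * exp(Ea/(R*T))
P^n = 32^(-0.73) = 0.07966004
Ea/(R*T) = 32655/(8.314*1214) = 3.235348
exp(Ea/(R*T)) = 25.415211
tau = 0.053 * 0.07966004 * 25.415211 = 0.1073 ms


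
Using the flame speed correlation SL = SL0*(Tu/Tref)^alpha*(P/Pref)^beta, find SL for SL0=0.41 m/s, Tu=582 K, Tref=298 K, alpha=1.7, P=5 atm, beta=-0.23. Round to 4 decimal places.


SL = SL0 * (Tu/Tref)^alpha * (P/Pref)^beta
T ratio = 582/298 = 1.95302013
(T ratio)^alpha = 1.95302013^1.7 = 3.120336
(P/Pref)^beta = 5^(-0.23) = 0.690616
SL = 0.41 * 3.120336 * 0.690616 = 0.8835 m/s


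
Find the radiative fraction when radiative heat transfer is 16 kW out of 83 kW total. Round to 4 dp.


f_rad = Q_rad / Q_total
f_rad = 16 / 83 = 0.1928


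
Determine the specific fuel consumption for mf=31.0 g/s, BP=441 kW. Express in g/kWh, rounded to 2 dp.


SFC = (mf / BP) * 3600
Rate = 31.0 / 441 = 0.070295 g/(s*kW)
SFC = 0.070295 * 3600 = 253.06 g/kWh


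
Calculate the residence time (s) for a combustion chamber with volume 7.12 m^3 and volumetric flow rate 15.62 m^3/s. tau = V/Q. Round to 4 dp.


tau = V / Q_flow
tau = 7.12 / 15.62 = 0.4558 s


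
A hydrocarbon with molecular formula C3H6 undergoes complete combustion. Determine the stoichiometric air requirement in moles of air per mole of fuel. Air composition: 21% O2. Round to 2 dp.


Balanced combustion: C3H6 + 4.5 O2 -> 3 CO2 + 3 H2O
O2 needed = C + H/4 = 3 + 6/4 = 4.50 moles
Air moles = O2 / 0.21 = 4.50 / 0.21 = 21.43 moles air


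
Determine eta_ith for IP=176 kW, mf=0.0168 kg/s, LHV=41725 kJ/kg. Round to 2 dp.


eta_ith = (IP / (mf * LHV)) * 100
Denominator = 0.0168 * 41725 = 700.9800 kW
eta_ith = (176 / 700.9800) * 100 = 25.11%


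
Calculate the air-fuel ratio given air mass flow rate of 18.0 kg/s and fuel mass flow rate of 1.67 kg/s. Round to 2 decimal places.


AFR = m_air / m_fuel
AFR = 18.0 / 1.67 = 10.78


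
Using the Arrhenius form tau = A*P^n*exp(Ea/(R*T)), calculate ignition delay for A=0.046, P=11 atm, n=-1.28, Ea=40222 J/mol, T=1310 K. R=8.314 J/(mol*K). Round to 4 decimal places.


tau = A * P^n * exp(Ea/(R*T))
P^n = 11^(-1.28) = 0.04645338
Ea/(R*T) = 40222/(8.314*1310) = 3.693026
exp(Ea/(R*T)) = 40.166200
tau = 0.046 * 0.04645338 * 40.166200 = 0.0858 ms


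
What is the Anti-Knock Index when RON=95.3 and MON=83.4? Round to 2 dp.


AKI = (RON + MON) / 2
AKI = (95.3 + 83.4) / 2
AKI = 178.7 / 2 = 89.35


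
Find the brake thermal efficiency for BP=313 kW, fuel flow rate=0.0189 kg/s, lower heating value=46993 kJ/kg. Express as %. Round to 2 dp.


eta_BTE = (BP / (mf * LHV)) * 100
Denominator = 0.0189 * 46993 = 888.1677 kW
eta_BTE = (313 / 888.1677) * 100 = 35.24%


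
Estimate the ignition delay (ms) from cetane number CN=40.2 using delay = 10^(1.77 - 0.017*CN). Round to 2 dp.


delay = 10^(1.77 - 0.017*CN)
Exponent = 1.77 - 0.017*40.2 = 1.0866
delay = 10^1.0866 = 12.21 ms


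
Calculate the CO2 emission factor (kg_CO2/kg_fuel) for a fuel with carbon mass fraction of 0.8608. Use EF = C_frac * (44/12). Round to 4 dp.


EF = C_frac * (M_CO2 / M_C)
EF = 0.8608 * (44/12)
EF = 0.8608 * 3.666667 = 3.1563 kg_CO2/kg_fuel


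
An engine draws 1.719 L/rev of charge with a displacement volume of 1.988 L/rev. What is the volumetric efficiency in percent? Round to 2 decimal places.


eta_v = (V_actual / V_disp) * 100
Ratio = 1.719 / 1.988 = 0.8647
eta_v = 0.8647 * 100 = 86.47%


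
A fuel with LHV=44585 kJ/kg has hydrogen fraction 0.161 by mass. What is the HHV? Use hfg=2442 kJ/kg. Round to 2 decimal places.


HHV = LHV + hfg * 9 * H
Water addition = 2442 * 9 * 0.161 = 3538.458 kJ/kg
HHV = 44585 + 3538.458 = 48123.46 kJ/kg


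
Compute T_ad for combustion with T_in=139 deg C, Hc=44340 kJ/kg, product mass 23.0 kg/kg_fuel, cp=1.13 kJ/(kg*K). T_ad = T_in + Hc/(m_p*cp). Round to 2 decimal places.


T_ad = T_in + Hc / (m_p * cp)
Denominator = 23.0 * 1.13 = 25.9900
Temperature rise = 44340 / 25.9900 = 1706.04 K
T_ad = 139 + 1706.04 = 1845.04 deg C


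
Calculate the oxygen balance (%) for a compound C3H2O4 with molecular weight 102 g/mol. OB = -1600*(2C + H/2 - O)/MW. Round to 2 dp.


OB = -1600 * (2C + H/2 - O) / MW
Inner = 2*3 + 2/2 - 4 = 3.00
OB = -1600 * 3.00 / 102 = -47.06%


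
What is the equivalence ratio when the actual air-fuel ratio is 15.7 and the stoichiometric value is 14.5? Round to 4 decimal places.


phi = AFR_stoich / AFR_actual
phi = 14.5 / 15.7 = 0.9236


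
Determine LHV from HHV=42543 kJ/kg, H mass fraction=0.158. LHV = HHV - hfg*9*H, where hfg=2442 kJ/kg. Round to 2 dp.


LHV = HHV - hfg * 9 * H
Water correction = 2442 * 9 * 0.158 = 3472.524 kJ/kg
LHV = 42543 - 3472.524 = 39070.48 kJ/kg


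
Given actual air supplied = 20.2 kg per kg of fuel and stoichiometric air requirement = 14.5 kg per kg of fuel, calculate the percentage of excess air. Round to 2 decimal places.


Excess air = actual - stoichiometric = 20.2 - 14.5 = 5.70 kg/kg fuel
Excess air % = (excess / stoich) * 100 = (5.70 / 14.5) * 100 = 39.31%


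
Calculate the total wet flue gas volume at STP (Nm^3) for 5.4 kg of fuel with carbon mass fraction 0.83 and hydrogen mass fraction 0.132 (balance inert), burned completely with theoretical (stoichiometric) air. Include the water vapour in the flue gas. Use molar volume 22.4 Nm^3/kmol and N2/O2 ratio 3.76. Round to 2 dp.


Per kg fuel: CO2 = (C/12 kmol)*22.4 = (0.83/12)*22.4 = 1.54933 Nm^3
Per kg fuel: H2O = (H/2 kmol)*22.4 = (0.132/2)*22.4 = 1.47840 Nm^3
O2 needed per kg fuel = C/12 + H/4 = 0.83/12 + 0.132/4 = 0.10216667 kmol
Per kg fuel: N2 = O2*3.76*22.4 = 0.10216667*3.76*22.4 = 8.60489 Nm^3
Total per kg = 1.54933 + 1.47840 + 8.60489 = 11.63262 Nm^3
Total = 11.63262 * 5.4 = 62.82 Nm^3


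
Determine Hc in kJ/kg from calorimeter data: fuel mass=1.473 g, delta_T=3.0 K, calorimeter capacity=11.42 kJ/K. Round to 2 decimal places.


Hc = C_cal * delta_T / m_fuel
Q_released = 11.42 * 3.0 = 34.2600 kJ
m_fuel = 1.473 g = 1.473/1000 kg = 0.001473 kg
Hc = 34.2600 / 0.001473 = 23258.66 kJ/kg


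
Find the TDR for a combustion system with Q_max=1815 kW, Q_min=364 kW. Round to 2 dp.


TDR = Q_max / Q_min
TDR = 1815 / 364 = 4.99


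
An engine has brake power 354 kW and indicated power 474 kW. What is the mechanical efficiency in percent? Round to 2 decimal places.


eta_mech = (BP / IP) * 100
Ratio = 354 / 474 = 0.7468
eta_mech = 0.7468 * 100 = 74.68%


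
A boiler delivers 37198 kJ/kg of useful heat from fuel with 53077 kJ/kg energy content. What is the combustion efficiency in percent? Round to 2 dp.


Efficiency = (Q_useful / Q_fuel) * 100
Efficiency = (37198 / 53077) * 100
Efficiency = 0.7008 * 100 = 70.08%


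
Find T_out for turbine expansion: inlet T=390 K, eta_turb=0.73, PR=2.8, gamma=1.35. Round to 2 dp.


T_out = T_in * (1 - eta * (1 - PR^(-(gamma-1)/gamma)))
Exponent = -(1.35-1)/1.35 = -0.25925926
PR^exp = 2.8^(-0.25925926) = 0.76572026
Factor = 1 - 0.73*(1 - 0.76572026) = 0.82897579
T_out = 390 * 0.82897579 = 323.30 K


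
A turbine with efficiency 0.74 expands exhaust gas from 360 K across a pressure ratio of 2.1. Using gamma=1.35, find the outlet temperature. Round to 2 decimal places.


T_out = T_in * (1 - eta * (1 - PR^(-(gamma-1)/gamma)))
Exponent = -(1.35-1)/1.35 = -0.25925926
PR^exp = 2.1^(-0.25925926) = 0.82501466
Factor = 1 - 0.74*(1 - 0.82501466) = 0.87051085
T_out = 360 * 0.87051085 = 313.38 K


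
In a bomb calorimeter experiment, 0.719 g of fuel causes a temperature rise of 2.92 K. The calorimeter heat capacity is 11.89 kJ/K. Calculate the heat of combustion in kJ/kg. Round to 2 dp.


Hc = C_cal * delta_T / m_fuel
Q_released = 11.89 * 2.92 = 34.7188 kJ
m_fuel = 0.719 g = 0.719/1000 kg = 0.000719 kg
Hc = 34.7188 / 0.000719 = 48287.62 kJ/kg


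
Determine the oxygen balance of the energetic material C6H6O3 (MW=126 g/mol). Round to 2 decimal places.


OB = -1600 * (2C + H/2 - O) / MW
Inner = 2*6 + 6/2 - 3 = 12.00
OB = -1600 * 12.00 / 126 = -152.38%


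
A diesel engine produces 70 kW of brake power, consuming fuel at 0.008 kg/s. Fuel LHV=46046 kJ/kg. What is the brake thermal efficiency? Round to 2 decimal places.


eta_BTE = (BP / (mf * LHV)) * 100
Denominator = 0.008 * 46046 = 368.3680 kW
eta_BTE = (70 / 368.3680) * 100 = 19.00%


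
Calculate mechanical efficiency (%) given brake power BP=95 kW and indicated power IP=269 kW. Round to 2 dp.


eta_mech = (BP / IP) * 100
Ratio = 95 / 269 = 0.3532
eta_mech = 0.3532 * 100 = 35.32%


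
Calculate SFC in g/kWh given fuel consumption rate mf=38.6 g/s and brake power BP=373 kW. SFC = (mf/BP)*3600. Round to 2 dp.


SFC = (mf / BP) * 3600
Rate = 38.6 / 373 = 0.103485 g/(s*kW)
SFC = 0.103485 * 3600 = 372.55 g/kWh


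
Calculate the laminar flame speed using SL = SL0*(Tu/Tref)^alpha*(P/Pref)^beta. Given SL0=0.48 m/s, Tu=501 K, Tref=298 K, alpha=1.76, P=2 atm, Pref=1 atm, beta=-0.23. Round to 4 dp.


SL = SL0 * (Tu/Tref)^alpha * (P/Pref)^beta
T ratio = 501/298 = 1.68120805
(T ratio)^alpha = 1.68120805^1.76 = 2.495133
(P/Pref)^beta = 2^(-0.23) = 0.852635
SL = 0.48 * 2.495133 * 0.852635 = 1.0212 m/s


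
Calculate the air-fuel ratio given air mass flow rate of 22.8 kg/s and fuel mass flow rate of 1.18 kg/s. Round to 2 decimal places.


AFR = m_air / m_fuel
AFR = 22.8 / 1.18 = 19.32


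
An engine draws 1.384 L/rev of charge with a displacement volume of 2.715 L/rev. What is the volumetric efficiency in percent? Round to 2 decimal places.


eta_v = (V_actual / V_disp) * 100
Ratio = 1.384 / 2.715 = 0.5098
eta_v = 0.5098 * 100 = 50.98%


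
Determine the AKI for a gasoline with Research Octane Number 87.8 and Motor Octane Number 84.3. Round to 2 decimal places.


AKI = (RON + MON) / 2
AKI = (87.8 + 84.3) / 2
AKI = 172.1 / 2 = 86.05


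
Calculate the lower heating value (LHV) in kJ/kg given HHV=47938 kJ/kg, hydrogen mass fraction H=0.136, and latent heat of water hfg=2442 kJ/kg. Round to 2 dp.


LHV = HHV - hfg * 9 * H
Water correction = 2442 * 9 * 0.136 = 2989.008 kJ/kg
LHV = 47938 - 2989.008 = 44948.99 kJ/kg


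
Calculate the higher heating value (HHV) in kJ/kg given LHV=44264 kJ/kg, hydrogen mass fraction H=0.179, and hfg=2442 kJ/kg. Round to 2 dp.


HHV = LHV + hfg * 9 * H
Water addition = 2442 * 9 * 0.179 = 3934.062 kJ/kg
HHV = 44264 + 3934.062 = 48198.06 kJ/kg


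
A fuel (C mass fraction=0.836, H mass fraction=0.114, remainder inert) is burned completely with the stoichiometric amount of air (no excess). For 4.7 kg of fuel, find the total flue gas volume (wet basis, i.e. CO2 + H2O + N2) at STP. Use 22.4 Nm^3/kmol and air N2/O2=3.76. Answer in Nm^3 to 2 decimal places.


Per kg fuel: CO2 = (C/12 kmol)*22.4 = (0.836/12)*22.4 = 1.56053 Nm^3
Per kg fuel: H2O = (H/2 kmol)*22.4 = (0.114/2)*22.4 = 1.27680 Nm^3
O2 needed per kg fuel = C/12 + H/4 = 0.836/12 + 0.114/4 = 0.09816667 kmol
Per kg fuel: N2 = O2*3.76*22.4 = 0.09816667*3.76*22.4 = 8.26799 Nm^3
Total per kg = 1.56053 + 1.27680 + 8.26799 = 11.10532 Nm^3
Total = 11.10532 * 4.7 = 52.20 Nm^3


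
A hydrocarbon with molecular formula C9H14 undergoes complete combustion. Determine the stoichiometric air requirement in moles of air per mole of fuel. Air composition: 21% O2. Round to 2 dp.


Balanced combustion: C9H14 + 12.5 O2 -> 9 CO2 + 7 H2O
O2 needed = C + H/4 = 9 + 14/4 = 12.50 moles
Air moles = O2 / 0.21 = 12.50 / 0.21 = 59.52 moles air


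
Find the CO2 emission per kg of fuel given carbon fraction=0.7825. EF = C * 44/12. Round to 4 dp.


EF = C_frac * (M_CO2 / M_C)
EF = 0.7825 * (44/12)
EF = 0.7825 * 3.666667 = 2.8692 kg_CO2/kg_fuel


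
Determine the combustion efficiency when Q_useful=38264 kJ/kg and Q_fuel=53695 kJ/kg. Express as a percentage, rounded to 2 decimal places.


Efficiency = (Q_useful / Q_fuel) * 100
Efficiency = (38264 / 53695) * 100
Efficiency = 0.7126 * 100 = 71.26%


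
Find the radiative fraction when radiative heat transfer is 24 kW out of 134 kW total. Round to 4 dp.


f_rad = Q_rad / Q_total
f_rad = 24 / 134 = 0.1791


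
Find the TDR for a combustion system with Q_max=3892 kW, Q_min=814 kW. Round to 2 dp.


TDR = Q_max / Q_min
TDR = 3892 / 814 = 4.78


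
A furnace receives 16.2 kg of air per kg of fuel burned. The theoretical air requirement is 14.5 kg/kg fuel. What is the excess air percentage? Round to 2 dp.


Excess air = actual - stoichiometric = 16.2 - 14.5 = 1.70 kg/kg fuel
Excess air % = (excess / stoich) * 100 = (1.70 / 14.5) * 100 = 11.72%


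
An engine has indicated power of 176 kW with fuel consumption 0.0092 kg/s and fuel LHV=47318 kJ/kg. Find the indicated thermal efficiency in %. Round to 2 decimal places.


eta_ith = (IP / (mf * LHV)) * 100
Denominator = 0.0092 * 47318 = 435.3256 kW
eta_ith = (176 / 435.3256) * 100 = 40.43%


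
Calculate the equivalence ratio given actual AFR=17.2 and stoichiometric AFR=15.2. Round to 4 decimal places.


phi = AFR_stoich / AFR_actual
phi = 15.2 / 17.2 = 0.8837


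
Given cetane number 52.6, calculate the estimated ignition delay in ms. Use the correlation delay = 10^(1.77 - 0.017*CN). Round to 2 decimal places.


delay = 10^(1.77 - 0.017*CN)
Exponent = 1.77 - 0.017*52.6 = 0.8758
delay = 10^0.8758 = 7.51 ms


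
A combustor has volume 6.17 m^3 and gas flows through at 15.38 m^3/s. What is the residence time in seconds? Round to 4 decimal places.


tau = V / Q_flow
tau = 6.17 / 15.38 = 0.4012 s


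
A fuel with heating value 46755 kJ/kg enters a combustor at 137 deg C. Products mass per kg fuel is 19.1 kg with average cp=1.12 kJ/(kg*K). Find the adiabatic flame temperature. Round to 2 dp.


T_ad = T_in + Hc / (m_p * cp)
Denominator = 19.1 * 1.12 = 21.3920
Temperature rise = 46755 / 21.3920 = 2185.63 K
T_ad = 137 + 2185.63 = 2322.63 deg C


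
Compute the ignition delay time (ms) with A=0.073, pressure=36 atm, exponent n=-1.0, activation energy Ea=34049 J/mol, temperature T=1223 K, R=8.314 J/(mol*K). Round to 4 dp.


tau = A * P^n * exp(Ea/(R*T))
P^n = 36^(-1.0) = 0.02777778
Ea/(R*T) = 34049/(8.314*1223) = 3.348636
exp(Ea/(R*T)) = 28.463870
tau = 0.073 * 0.02777778 * 28.463870 = 0.0577 ms


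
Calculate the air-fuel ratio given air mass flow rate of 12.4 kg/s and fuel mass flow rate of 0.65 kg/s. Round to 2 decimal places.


AFR = m_air / m_fuel
AFR = 12.4 / 0.65 = 19.08


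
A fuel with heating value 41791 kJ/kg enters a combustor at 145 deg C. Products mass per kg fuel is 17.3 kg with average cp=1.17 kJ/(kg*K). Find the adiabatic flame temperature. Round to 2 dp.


T_ad = T_in + Hc / (m_p * cp)
Denominator = 17.3 * 1.17 = 20.2410
Temperature rise = 41791 / 20.2410 = 2064.67 K
T_ad = 145 + 2064.67 = 2209.67 deg C


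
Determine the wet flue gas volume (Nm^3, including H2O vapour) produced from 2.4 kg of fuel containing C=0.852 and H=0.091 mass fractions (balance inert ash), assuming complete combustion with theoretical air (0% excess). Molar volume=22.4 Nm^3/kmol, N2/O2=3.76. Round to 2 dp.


Per kg fuel: CO2 = (C/12 kmol)*22.4 = (0.852/12)*22.4 = 1.59040 Nm^3
Per kg fuel: H2O = (H/2 kmol)*22.4 = (0.091/2)*22.4 = 1.01920 Nm^3
O2 needed per kg fuel = C/12 + H/4 = 0.852/12 + 0.091/4 = 0.09375000 kmol
Per kg fuel: N2 = O2*3.76*22.4 = 0.09375000*3.76*22.4 = 7.89600 Nm^3
Total per kg = 1.59040 + 1.01920 + 7.89600 = 10.50560 Nm^3
Total = 10.50560 * 2.4 = 25.21 Nm^3


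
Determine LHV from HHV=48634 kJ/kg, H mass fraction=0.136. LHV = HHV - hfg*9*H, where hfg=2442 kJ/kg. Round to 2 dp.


LHV = HHV - hfg * 9 * H
Water correction = 2442 * 9 * 0.136 = 2989.008 kJ/kg
LHV = 48634 - 2989.008 = 45644.99 kJ/kg


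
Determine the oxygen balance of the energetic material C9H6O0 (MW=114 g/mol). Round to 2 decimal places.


OB = -1600 * (2C + H/2 - O) / MW
Inner = 2*9 + 6/2 - 0 = 21.00
OB = -1600 * 21.00 / 114 = -294.74%


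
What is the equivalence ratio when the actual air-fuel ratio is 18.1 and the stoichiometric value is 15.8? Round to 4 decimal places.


phi = AFR_stoich / AFR_actual
phi = 15.8 / 18.1 = 0.8729


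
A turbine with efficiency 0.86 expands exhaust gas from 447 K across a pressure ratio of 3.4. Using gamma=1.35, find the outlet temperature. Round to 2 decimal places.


T_out = T_in * (1 - eta * (1 - PR^(-(gamma-1)/gamma)))
Exponent = -(1.35-1)/1.35 = -0.25925926
PR^exp = 3.4^(-0.25925926) = 0.72813041
Factor = 1 - 0.86*(1 - 0.72813041) = 0.76619215
T_out = 447 * 0.76619215 = 342.49 K


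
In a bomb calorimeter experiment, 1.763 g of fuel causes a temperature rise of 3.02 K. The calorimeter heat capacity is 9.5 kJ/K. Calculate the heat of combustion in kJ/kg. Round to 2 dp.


Hc = C_cal * delta_T / m_fuel
Q_released = 9.5 * 3.02 = 28.6900 kJ
m_fuel = 1.763 g = 1.763/1000 kg = 0.001763 kg
Hc = 28.6900 / 0.001763 = 16273.40 kJ/kg


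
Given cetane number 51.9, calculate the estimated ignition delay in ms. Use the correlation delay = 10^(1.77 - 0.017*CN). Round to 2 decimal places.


delay = 10^(1.77 - 0.017*CN)
Exponent = 1.77 - 0.017*51.9 = 0.8877
delay = 10^0.8877 = 7.72 ms


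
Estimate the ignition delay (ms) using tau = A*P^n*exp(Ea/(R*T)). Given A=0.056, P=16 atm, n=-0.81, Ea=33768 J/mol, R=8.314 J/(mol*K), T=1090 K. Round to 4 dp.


tau = A * P^n * exp(Ea/(R*T))
P^n = 16^(-0.81) = 0.10584316
Ea/(R*T) = 33768/(8.314*1090) = 3.726223
exp(Ea/(R*T)) = 41.521976
tau = 0.056 * 0.10584316 * 41.521976 = 0.2461 ms


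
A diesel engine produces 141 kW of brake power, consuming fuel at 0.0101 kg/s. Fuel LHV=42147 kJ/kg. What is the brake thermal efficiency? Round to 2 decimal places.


eta_BTE = (BP / (mf * LHV)) * 100
Denominator = 0.0101 * 42147 = 425.6847 kW
eta_BTE = (141 / 425.6847) * 100 = 33.12%


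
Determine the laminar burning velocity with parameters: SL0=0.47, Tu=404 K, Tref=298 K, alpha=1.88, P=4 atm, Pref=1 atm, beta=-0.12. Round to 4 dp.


SL = SL0 * (Tu/Tref)^alpha * (P/Pref)^beta
T ratio = 404/298 = 1.35570470
(T ratio)^alpha = 1.35570470^1.88 = 1.772027
(P/Pref)^beta = 4^(-0.12) = 0.846745
SL = 0.47 * 1.772027 * 0.846745 = 0.7052 m/s


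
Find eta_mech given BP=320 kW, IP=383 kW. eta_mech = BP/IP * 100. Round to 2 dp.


eta_mech = (BP / IP) * 100
Ratio = 320 / 383 = 0.8355
eta_mech = 0.8355 * 100 = 83.55%


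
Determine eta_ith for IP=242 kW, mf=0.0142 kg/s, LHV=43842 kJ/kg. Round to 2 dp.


eta_ith = (IP / (mf * LHV)) * 100
Denominator = 0.0142 * 43842 = 622.5564 kW
eta_ith = (242 / 622.5564) * 100 = 38.87%


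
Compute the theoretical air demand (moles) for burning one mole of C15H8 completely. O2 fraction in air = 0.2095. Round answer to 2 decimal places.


Balanced combustion: C15H8 + 17 O2 -> 15 CO2 + 4 H2O
O2 needed = C + H/4 = 15 + 8/4 = 17.00 moles
Air moles = O2 / 0.2095 = 17.00 / 0.2095 = 81.15 moles air


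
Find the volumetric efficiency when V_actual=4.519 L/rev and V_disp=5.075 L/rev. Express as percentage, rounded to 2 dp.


eta_v = (V_actual / V_disp) * 100
Ratio = 4.519 / 5.075 = 0.8904
eta_v = 0.8904 * 100 = 89.04%


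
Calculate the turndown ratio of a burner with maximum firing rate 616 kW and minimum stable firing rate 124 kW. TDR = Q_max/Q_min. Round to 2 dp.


TDR = Q_max / Q_min
TDR = 616 / 124 = 4.97


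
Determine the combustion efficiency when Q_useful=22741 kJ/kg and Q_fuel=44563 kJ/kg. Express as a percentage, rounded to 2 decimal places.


Efficiency = (Q_useful / Q_fuel) * 100
Efficiency = (22741 / 44563) * 100
Efficiency = 0.5103 * 100 = 51.03%
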